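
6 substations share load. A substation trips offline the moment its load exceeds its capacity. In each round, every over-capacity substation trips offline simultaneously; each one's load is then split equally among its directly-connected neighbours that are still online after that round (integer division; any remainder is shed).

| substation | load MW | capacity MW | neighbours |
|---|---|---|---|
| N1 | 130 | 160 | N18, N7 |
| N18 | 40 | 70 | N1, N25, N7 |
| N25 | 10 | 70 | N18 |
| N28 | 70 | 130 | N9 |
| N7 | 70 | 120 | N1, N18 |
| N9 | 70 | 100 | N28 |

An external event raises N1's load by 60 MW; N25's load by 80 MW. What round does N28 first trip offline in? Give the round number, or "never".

Round 1 — N1 at 190 > 160; N25 at 90 > 70. N1, N25 trip offline.
  N1 sheds 190 MW to N18, N7: 95 each.
    N18: 40+95 = 135 > 70
    N7: 70+95 = 165 > 120
  N25 sheds 90 MW to N18: 90 each.
    N18: 135+90 = 225 > 70
Round 2 — N18, N7 trip offline.
  N18 sheds 225 MW: no online neighbours, lost.
  N7 sheds 165 MW: no online neighbours, lost.
No further trips.

never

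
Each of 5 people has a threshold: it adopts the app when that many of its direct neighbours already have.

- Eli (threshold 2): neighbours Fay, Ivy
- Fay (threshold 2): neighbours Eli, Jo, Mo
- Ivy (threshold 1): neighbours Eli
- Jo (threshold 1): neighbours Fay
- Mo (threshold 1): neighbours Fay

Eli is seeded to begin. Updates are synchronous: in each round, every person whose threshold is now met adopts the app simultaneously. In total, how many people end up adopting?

Round 1 — Eli adopts the app (initial).
Round 2 — checking thresholds:
  Fay: 1 of 3 neighbours < 2, holds.
  Ivy: 1 of 1 neighbours ≥ 1, adopts the app.
Round 3 — no new adoptions; cascade stops.

2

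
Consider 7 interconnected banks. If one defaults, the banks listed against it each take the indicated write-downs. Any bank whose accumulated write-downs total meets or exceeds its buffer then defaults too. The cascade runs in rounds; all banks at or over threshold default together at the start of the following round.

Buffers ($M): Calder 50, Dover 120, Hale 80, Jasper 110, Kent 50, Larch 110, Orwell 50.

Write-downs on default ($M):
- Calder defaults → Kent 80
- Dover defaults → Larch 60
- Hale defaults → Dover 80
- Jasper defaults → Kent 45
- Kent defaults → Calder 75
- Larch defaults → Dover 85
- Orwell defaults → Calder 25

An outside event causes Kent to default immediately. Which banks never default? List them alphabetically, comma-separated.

Round 1 — Kent defaults (initial).
  Calder: +75 → 75 ≥ 50
Round 2 — Calder defaults.
No further defaults.

Dover, Hale, Jasper, Larch, Orwell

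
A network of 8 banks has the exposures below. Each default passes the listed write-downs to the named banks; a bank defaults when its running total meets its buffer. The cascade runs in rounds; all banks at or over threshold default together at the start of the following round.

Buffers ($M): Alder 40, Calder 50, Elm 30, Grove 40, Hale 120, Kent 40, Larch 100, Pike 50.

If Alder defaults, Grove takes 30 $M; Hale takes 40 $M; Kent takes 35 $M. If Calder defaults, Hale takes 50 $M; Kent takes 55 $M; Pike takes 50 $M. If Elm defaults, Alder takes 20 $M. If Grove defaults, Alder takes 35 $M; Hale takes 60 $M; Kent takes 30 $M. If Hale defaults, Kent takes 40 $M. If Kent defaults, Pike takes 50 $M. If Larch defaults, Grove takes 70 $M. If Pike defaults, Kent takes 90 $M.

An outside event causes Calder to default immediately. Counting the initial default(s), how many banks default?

3

Round 1 — Calder defaults (initial).
  Hale: +50 → 50 < 120
  Kent: +55 → 55 ≥ 40
  Pike: +50 → 50 ≥ 50
Round 2 — Kent, Pike default.
No further defaults.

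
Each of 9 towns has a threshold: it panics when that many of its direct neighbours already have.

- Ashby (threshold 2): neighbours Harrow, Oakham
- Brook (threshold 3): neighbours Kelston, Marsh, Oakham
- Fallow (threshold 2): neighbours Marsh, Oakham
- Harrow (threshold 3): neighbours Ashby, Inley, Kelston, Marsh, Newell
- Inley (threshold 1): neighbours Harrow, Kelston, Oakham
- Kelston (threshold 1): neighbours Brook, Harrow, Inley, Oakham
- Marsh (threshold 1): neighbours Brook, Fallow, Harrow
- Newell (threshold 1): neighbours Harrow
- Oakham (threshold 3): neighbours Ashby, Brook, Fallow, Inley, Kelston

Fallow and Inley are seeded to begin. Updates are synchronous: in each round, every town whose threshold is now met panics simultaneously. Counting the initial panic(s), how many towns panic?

Round 1 — Fallow, Inley panic (initial).
Round 2 — checking thresholds:
  Harrow: 1 of 5 neighbours < 3, not yet.
  Kelston: 1 of 4 neighbours ≥ 1, panics.
  Marsh: 1 of 3 neighbours ≥ 1, panics.
  Oakham: 2 of 5 neighbours < 3, not yet.
Round 3 — checking thresholds:
  Brook: 2 of 3 neighbours < 3, not yet.
  Harrow: 3 of 5 neighbours ≥ 3, panics.
  Oakham: 3 of 5 neighbours ≥ 3, panics.
Round 4 — checking thresholds:
  Ashby: 2 of 2 neighbours ≥ 2, panics.
  Brook: 3 of 3 neighbours ≥ 3, panics.
  Newell: 1 of 1 neighbours ≥ 1, panics.
Round 5 — no new panics; cascade stops.

9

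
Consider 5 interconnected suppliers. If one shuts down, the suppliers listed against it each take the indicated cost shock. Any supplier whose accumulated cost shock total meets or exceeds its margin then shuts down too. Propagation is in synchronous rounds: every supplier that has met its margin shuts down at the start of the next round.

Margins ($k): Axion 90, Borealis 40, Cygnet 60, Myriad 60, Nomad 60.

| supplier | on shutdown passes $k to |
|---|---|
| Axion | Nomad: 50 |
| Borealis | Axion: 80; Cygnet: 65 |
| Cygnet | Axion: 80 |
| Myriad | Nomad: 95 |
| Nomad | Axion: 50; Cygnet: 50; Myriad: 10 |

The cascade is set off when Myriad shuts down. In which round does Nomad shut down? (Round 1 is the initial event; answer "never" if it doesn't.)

2

Round 1 — Myriad shuts down (initial).
  Nomad: +95 → 95 ≥ 60
Round 2 — Nomad shuts down.
  Axion: +50 → 50 < 90
  Cygnet: +50 → 50 < 60
No further shutdowns.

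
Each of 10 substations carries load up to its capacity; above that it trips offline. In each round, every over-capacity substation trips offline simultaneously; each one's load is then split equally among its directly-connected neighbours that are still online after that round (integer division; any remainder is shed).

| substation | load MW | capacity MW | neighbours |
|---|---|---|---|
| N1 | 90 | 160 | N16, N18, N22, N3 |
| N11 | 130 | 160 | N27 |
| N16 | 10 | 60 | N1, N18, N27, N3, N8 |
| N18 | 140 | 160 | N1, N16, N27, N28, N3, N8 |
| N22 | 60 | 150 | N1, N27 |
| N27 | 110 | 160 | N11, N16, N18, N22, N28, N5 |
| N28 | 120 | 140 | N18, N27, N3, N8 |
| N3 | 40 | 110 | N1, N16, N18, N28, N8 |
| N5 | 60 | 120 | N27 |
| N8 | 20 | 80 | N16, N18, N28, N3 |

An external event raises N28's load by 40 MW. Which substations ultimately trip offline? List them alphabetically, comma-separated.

N1, N11, N16, N18, N22, N27, N28, N3, N8

Round 1 — N28 at 160 > 140. N28 trips offline.
  N28 sheds 160 MW to N18, N27, N3, N8: 40 each.
    N18: 140+40 = 180 > 160
    N27: 110+40 = 150 ≤ 160
    N3: 40+40 = 80 ≤ 110
    N8: 20+40 = 60 ≤ 80
Round 2 — N18 trips offline.
  N18 sheds 180 MW to N1, N16, N27, N3, N8: 36 each.
    N1: 90+36 = 126 ≤ 160
    N16: 10+36 = 46 ≤ 60
    N27: 150+36 = 186 > 160
    N3: 80+36 = 116 > 110
    N8: 60+36 = 96 > 80
Round 3 — N27, N3, N8 trip offline.
  N27 sheds 186 MW to N11, N16, N22, N5: 46 each (2 lost).
    N11: 130+46 = 176 > 160
    N16: 46+46 = 92 > 60
    N22: 60+46 = 106 ≤ 150
    N5: 60+46 = 106 ≤ 120
  N3 sheds 116 MW to N1, N16: 58 each.
    N1: 126+58 = 184 > 160
    N16: 92+58 = 150 > 60
  N8 sheds 96 MW to N16: 96 each.
    N16: 150+96 = 246 > 60
Round 4 — N1, N11, N16 trip offline.
  N1 sheds 184 MW to N22: 184 each.
    N22: 106+184 = 290 > 150
  N11 sheds 176 MW: no online neighbours, lost.
  N16 sheds 246 MW: no online neighbours, lost.
Round 5 — N22 trips offline.
  N22 sheds 290 MW: no online neighbours, lost.
No further trips.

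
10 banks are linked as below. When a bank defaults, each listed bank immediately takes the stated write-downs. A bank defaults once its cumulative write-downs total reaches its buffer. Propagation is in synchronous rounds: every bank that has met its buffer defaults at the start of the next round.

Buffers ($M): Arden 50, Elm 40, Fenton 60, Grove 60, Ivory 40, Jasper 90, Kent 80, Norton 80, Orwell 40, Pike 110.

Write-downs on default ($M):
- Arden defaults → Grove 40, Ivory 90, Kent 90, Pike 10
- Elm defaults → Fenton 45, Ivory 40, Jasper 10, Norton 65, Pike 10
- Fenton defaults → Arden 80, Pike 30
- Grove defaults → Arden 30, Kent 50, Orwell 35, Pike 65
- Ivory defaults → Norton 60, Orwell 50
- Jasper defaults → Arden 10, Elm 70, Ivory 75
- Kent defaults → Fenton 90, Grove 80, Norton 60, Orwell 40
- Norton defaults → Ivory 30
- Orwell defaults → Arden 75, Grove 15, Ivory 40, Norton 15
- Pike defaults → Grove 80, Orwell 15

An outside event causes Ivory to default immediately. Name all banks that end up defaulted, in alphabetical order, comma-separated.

Round 1 — Ivory defaults (initial).
  Norton: +60 → 60 < 80
  Orwell: +50 → 50 ≥ 40
Round 2 — Orwell defaults.
  Arden: +75 → 75 ≥ 50
  Grove: +15 → 15 < 60
  Norton: +15 → 75 < 80
Round 3 — Arden defaults.
  Grove: +40 → 55 < 60
  Kent: +90 → 90 ≥ 80
  Pike: +10 → 10 < 110
Round 4 — Kent defaults.
  Fenton: +90 → 90 ≥ 60
  Grove: +80 → 135 ≥ 60
  Norton: +60 → 135 ≥ 80
Round 5 — Fenton, Grove, Norton default.
  Pike: +30+65 → 105 < 110
No further defaults.

Arden, Fenton, Grove, Ivory, Kent, Norton, Orwell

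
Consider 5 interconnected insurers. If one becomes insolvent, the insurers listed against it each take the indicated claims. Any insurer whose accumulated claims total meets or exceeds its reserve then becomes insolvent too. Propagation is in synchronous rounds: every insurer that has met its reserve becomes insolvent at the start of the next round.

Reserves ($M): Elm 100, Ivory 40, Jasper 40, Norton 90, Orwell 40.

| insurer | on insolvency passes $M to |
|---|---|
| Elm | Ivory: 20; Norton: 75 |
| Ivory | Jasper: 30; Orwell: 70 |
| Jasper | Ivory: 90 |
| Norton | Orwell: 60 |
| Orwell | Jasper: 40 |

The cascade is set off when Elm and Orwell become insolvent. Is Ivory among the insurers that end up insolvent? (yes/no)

yes

Round 1 — Elm, Orwell become insolvent (initial).
  Ivory: +20 → 20 < 40
  Jasper: +40 → 40 ≥ 40
  Norton: +75 → 75 < 90
Round 2 — Jasper becomes insolvent.
  Ivory: +90 → 110 ≥ 40
Round 3 — Ivory becomes insolvent.
No further insolvencies.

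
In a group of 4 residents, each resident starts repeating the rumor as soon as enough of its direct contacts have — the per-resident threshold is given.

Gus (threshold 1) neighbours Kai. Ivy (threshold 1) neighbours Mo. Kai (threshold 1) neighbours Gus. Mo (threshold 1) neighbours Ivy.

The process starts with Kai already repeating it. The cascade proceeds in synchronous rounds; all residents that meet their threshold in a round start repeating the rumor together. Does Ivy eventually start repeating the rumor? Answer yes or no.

Round 1 — Kai starts repeating the rumor (initial).
Round 2 — checking thresholds:
  Gus: 1 of 1 neighbours ≥ 1, starts repeating the rumor.
Round 3 — no new spreads; cascade stops.

no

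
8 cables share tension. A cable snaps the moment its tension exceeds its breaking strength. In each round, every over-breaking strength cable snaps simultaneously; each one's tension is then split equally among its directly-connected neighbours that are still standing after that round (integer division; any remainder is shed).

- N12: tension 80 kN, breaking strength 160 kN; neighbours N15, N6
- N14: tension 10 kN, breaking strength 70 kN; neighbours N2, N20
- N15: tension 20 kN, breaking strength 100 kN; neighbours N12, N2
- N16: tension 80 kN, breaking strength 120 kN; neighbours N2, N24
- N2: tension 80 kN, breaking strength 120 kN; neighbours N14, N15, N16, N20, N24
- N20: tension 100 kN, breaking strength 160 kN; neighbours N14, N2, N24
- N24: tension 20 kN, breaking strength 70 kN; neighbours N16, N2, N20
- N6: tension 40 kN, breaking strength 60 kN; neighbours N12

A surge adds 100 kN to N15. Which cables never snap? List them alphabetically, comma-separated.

Round 1 — N15 at 120 > 100. N15 snaps.
  N15 sheds 120 kN to N12, N2: 60 each.
    N12: 80+60 = 140 ≤ 160
    N2: 80+60 = 140 > 120
Round 2 — N2 snaps.
  N2 sheds 140 kN to N14, N16, N20, N24: 35 each.
    N14: 10+35 = 45 ≤ 70
    N16: 80+35 = 115 ≤ 120
    N20: 100+35 = 135 ≤ 160
    N24: 20+35 = 55 ≤ 70
No further breaks.

N12, N14, N16, N20, N24, N6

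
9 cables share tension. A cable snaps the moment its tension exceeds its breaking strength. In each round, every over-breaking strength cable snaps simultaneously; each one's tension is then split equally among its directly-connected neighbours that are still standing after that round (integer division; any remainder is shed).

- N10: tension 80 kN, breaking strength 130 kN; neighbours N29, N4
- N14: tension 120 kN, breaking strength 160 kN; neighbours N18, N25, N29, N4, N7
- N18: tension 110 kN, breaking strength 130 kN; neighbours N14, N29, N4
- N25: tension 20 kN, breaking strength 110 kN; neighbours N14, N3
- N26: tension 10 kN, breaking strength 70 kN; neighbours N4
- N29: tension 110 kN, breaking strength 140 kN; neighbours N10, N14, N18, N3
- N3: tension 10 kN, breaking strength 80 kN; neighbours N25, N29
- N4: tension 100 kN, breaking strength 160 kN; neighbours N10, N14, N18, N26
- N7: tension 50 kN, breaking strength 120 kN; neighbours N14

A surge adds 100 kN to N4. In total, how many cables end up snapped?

Round 1 — N4 at 200 > 160. N4 snaps.
  N4 sheds 200 kN to N10, N14, N18, N26: 50 each.
    N10: 80+50 = 130 ≤ 130
    N14: 120+50 = 170 > 160
    N18: 110+50 = 160 > 130
    N26: 10+50 = 60 ≤ 70
Round 2 — N14, N18 snap.
  N14 sheds 170 kN to N25, N29, N7: 56 each (2 lost).
    N25: 20+56 = 76 ≤ 110
    N29: 110+56 = 166 > 140
    N7: 50+56 = 106 ≤ 120
  N18 sheds 160 kN to N29: 160 each.
    N29: 166+160 = 326 > 140
Round 3 — N29 snaps.
  N29 sheds 326 kN to N10, N3: 163 each.
    N10: 130+163 = 293 > 130
    N3: 10+163 = 173 > 80
Round 4 — N10, N3 snap.
  N10 sheds 293 kN: no online neighbours, lost.
  N3 sheds 173 kN to N25: 173 each.
    N25: 76+173 = 249 > 110
Round 5 — N25 snaps.
  N25 sheds 249 kN: no online neighbours, lost.
No further breaks.

7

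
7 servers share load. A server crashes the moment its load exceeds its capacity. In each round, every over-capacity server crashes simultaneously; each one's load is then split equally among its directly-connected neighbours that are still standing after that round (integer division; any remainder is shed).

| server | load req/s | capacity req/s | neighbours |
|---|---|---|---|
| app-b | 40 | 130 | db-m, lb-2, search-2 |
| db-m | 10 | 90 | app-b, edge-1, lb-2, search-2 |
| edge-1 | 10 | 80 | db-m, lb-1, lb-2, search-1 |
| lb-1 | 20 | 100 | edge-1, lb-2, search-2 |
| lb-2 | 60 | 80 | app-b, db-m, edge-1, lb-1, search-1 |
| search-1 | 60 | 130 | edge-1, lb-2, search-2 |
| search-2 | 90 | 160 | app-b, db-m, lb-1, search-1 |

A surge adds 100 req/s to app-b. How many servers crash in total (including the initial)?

2

Round 1 — app-b at 140 > 130. app-b crashes.
  app-b sheds 140 req/s to db-m, lb-2, search-2: 46 each (2 lost).
    db-m: 10+46 = 56 ≤ 90
    lb-2: 60+46 = 106 > 80
    search-2: 90+46 = 136 ≤ 160
Round 2 — lb-2 crashes.
  lb-2 sheds 106 req/s to db-m, edge-1, lb-1, search-1: 26 each (2 lost).
    db-m: 56+26 = 82 ≤ 90
    edge-1: 10+26 = 36 ≤ 80
    lb-1: 20+26 = 46 ≤ 100
    search-1: 60+26 = 86 ≤ 130
No further crashes.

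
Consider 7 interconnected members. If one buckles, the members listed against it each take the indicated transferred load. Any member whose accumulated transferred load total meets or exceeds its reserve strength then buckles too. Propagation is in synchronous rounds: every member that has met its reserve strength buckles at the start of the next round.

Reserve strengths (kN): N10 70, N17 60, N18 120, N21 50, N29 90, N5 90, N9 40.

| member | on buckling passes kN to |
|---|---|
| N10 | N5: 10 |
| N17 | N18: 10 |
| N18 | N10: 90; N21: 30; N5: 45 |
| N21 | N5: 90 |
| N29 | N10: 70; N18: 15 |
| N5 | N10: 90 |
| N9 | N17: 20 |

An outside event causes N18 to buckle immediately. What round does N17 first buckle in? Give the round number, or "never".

never

Round 1 — N18 buckles (initial).
  N10: +90 → 90 ≥ 70
  N21: +30 → 30 < 50
  N5: +45 → 45 < 90
Round 2 — N10 buckles.
  N5: +10 → 55 < 90
No further bucklings.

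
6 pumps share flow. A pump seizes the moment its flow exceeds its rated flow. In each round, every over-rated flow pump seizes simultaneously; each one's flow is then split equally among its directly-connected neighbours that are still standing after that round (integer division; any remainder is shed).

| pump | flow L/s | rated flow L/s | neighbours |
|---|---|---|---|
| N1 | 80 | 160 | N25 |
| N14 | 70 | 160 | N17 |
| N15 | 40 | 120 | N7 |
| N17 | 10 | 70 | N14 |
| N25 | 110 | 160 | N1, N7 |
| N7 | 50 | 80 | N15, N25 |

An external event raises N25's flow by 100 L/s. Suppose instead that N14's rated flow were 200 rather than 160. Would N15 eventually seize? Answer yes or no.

yes

With N14's rated flow at 200:
Round 1 — N25 at 210 > 160. N25 seizes.
  N25 sheds 210 L/s to N1, N7: 105 each.
    N1: 80+105 = 185 > 160
    N7: 50+105 = 155 > 80
Round 2 — N1, N7 seize.
  N1 sheds 185 L/s: no online neighbours, lost.
  N7 sheds 155 L/s to N15: 155 each.
    N15: 40+155 = 195 > 120
Round 3 — N15 seizes.
  N15 sheds 195 L/s: no online neighbours, lost.
No further seizures.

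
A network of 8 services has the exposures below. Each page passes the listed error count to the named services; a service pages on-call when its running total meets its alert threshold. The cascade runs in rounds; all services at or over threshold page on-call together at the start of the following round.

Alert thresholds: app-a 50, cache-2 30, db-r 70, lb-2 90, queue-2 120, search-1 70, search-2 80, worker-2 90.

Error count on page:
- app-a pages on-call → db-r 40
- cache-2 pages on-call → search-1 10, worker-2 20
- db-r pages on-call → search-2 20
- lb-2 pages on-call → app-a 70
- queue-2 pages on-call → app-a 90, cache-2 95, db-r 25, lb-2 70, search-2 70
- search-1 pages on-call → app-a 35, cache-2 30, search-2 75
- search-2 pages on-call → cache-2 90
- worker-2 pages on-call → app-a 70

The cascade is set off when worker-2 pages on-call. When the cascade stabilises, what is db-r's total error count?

Round 1 — worker-2 pages on-call (initial).
  app-a: +70 → 70 ≥ 50
Round 2 — app-a pages on-call.
  db-r: +40 → 40 < 70
No further pages.

40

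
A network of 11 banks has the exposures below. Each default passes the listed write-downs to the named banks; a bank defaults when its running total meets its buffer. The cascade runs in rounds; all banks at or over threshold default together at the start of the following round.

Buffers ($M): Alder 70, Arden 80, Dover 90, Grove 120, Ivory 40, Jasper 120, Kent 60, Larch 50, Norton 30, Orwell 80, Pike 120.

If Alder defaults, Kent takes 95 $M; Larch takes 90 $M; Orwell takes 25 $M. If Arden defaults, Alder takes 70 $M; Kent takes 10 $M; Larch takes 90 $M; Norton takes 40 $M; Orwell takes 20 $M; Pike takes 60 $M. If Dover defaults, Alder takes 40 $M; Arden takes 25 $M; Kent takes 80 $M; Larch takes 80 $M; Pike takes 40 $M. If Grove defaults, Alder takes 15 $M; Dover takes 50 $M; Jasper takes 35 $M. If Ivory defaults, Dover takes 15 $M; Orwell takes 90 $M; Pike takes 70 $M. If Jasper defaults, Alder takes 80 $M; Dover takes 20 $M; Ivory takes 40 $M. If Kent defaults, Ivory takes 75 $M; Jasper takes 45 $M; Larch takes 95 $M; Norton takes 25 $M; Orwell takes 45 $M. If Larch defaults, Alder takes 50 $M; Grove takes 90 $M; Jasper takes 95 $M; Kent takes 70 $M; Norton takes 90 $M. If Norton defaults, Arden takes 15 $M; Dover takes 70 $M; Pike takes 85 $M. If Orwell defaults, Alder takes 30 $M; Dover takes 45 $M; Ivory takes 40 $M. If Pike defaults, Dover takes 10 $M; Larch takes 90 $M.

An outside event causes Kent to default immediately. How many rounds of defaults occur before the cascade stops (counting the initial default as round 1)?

4

Round 1 — Kent defaults (initial).
  Ivory: +75 → 75 ≥ 40
  Jasper: +45 → 45 < 120
  Larch: +95 → 95 ≥ 50
  Norton: +25 → 25 < 30
  Orwell: +45 → 45 < 80
Round 2 — Ivory, Larch default.
  Alder: +50 → 50 < 70
  Dover: +15 → 15 < 90
  Grove: +90 → 90 < 120
  Jasper: +95 → 140 ≥ 120
  Norton: +90 → 115 ≥ 30
  Orwell: +90 → 135 ≥ 80
  Pike: +70 → 70 < 120
Round 3 — Jasper, Norton, Orwell default.
  Alder: +80+30 → 160 ≥ 70
  Arden: +15 → 15 < 80
  Dover: +20+70+45 → 150 ≥ 90
  Pike: +85 → 155 ≥ 120
Round 4 — Alder, Dover, Pike default.
  Arden: +25 → 40 < 80
No further defaults.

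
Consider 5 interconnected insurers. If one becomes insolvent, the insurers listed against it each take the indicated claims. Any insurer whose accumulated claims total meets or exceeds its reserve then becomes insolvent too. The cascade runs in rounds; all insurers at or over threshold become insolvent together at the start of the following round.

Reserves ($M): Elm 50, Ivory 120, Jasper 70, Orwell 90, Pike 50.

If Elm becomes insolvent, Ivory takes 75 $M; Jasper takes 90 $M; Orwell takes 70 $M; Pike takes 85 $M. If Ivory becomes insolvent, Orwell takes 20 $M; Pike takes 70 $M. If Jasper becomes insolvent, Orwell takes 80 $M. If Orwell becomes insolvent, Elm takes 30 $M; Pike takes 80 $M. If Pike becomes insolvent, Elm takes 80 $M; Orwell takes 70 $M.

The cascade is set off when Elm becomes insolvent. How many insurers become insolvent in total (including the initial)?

4

Round 1 — Elm becomes insolvent (initial).
  Ivory: +75 → 75 < 120
  Jasper: +90 → 90 ≥ 70
  Orwell: +70 → 70 < 90
  Pike: +85 → 85 ≥ 50
Round 2 — Jasper, Pike become insolvent.
  Orwell: +80+70 → 220 ≥ 90
Round 3 — Orwell becomes insolvent.
No further insolvencies.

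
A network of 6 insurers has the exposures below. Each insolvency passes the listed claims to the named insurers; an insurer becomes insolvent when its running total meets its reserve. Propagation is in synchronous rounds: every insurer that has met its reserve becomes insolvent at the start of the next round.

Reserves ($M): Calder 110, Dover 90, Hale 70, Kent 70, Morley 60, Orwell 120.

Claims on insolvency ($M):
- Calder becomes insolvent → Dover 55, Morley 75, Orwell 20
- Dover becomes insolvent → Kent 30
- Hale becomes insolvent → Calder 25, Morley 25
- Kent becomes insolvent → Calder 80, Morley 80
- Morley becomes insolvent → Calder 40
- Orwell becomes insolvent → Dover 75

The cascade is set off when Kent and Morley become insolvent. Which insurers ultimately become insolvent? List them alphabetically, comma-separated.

Round 1 — Kent, Morley become insolvent (initial).
  Calder: +80+40 → 120 ≥ 110
Round 2 — Calder becomes insolvent.
  Dover: +55 → 55 < 90
  Orwell: +20 → 20 < 120
No further insolvencies.

Calder, Kent, Morley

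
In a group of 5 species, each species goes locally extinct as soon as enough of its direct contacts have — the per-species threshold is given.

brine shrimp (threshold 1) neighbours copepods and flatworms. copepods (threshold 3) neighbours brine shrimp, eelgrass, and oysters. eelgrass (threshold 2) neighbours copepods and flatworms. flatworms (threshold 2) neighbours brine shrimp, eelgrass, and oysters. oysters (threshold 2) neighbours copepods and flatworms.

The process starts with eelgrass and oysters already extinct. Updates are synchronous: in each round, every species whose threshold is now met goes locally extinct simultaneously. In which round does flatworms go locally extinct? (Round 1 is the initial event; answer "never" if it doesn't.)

2

Round 1 — eelgrass, oysters go locally extinct (initial).
Round 2 — checking thresholds:
  copepods: 2 of 3 neighbours < 3, holds.
  flatworms: 2 of 3 neighbours ≥ 2, goes locally extinct.
Round 3 — checking thresholds:
  brine shrimp: 1 of 2 neighbours ≥ 1, goes locally extinct.
  copepods: 2 of 3 neighbours < 3, holds.
Round 4 — checking thresholds:
  copepods: 3 of 3 neighbours ≥ 3, goes locally extinct.
Round 5 — no new extinctions; cascade stops.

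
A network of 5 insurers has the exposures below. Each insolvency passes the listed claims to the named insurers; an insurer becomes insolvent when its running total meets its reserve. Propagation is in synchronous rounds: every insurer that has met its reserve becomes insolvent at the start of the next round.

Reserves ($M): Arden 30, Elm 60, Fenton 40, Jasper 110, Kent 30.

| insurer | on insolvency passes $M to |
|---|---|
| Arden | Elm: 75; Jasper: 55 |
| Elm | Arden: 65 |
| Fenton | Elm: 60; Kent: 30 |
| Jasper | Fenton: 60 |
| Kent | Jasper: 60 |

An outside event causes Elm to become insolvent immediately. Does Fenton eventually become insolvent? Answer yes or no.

Round 1 — Elm becomes insolvent (initial).
  Arden: +65 → 65 ≥ 30
Round 2 — Arden becomes insolvent.
  Jasper: +55 → 55 < 110
No further insolvencies.

no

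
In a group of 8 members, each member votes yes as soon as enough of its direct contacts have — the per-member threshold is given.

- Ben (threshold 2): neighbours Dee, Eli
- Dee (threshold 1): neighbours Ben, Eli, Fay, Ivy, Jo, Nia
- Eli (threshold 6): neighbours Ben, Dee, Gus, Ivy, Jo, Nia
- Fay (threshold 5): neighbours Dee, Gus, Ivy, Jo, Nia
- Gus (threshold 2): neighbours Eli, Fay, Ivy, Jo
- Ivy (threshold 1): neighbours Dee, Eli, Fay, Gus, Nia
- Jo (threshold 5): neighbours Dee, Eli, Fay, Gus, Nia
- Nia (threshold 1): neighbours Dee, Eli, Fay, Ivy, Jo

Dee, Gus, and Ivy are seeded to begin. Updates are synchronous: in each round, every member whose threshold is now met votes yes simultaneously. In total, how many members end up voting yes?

Round 1 — Dee, Gus, Ivy vote yes (initial).
Round 2 — checking thresholds:
  Ben: 1 of 2 neighbours < 2, below threshold.
  Eli: 3 of 6 neighbours < 6, below threshold.
  Fay: 3 of 5 neighbours < 5, below threshold.
  Jo: 2 of 5 neighbours < 5, below threshold.
  Nia: 2 of 5 neighbours ≥ 1, votes yes.
Round 3 — no new yes votes; cascade stops.

4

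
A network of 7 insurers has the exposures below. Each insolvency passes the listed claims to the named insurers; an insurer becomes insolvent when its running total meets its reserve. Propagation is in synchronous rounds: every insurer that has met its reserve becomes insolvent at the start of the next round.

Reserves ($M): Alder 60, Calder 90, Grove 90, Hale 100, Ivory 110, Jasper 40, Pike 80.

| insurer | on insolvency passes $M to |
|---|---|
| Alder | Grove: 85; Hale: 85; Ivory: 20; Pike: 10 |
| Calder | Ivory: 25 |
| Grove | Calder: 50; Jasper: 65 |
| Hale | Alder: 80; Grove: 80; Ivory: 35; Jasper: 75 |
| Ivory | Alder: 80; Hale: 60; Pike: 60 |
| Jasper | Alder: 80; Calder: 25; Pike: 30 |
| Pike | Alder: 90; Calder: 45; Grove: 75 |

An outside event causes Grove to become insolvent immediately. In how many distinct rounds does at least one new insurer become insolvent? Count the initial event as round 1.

3

Round 1 — Grove becomes insolvent (initial).
  Calder: +50 → 50 < 90
  Jasper: +65 → 65 ≥ 40
Round 2 — Jasper becomes insolvent.
  Alder: +80 → 80 ≥ 60
  Calder: +25 → 75 < 90
  Pike: +30 → 30 < 80
Round 3 — Alder becomes insolvent.
  Hale: +85 → 85 < 100
  Ivory: +20 → 20 < 110
  Pike: +10 → 40 < 80
No further insolvencies.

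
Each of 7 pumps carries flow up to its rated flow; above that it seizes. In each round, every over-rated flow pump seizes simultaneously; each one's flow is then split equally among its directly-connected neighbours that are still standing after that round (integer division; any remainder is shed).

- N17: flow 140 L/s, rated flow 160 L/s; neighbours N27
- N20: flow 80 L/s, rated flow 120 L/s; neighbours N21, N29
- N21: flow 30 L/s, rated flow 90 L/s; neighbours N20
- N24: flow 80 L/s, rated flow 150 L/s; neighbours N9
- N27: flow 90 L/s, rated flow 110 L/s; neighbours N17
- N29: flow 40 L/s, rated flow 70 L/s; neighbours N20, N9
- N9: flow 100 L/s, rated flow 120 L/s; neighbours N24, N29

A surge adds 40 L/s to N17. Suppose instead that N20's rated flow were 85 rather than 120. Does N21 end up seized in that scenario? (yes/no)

With N20's rated flow at 85:
Round 1 — N17 at 180 > 160. N17 seizes.
  N17 sheds 180 L/s to N27: 180 each.
    N27: 90+180 = 270 > 110
Round 2 — N27 seizes.
  N27 sheds 270 L/s: no online neighbours, lost.
No further seizures.

no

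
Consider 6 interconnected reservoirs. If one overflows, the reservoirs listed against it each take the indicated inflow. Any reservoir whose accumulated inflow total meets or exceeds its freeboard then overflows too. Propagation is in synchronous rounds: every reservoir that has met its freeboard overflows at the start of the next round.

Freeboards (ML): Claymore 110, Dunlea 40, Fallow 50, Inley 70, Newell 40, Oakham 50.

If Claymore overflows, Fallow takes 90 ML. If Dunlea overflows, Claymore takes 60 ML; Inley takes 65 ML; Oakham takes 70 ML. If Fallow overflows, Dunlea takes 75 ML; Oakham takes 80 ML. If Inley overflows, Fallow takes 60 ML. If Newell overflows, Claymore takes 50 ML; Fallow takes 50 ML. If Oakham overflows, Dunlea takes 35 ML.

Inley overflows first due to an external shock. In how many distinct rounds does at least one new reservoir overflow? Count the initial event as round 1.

3

Round 1 — Inley overflows (initial).
  Fallow: +60 → 60 ≥ 50
Round 2 — Fallow overflows.
  Dunlea: +75 → 75 ≥ 40
  Oakham: +80 → 80 ≥ 50
Round 3 — Dunlea, Oakham overflow.
  Claymore: +60 → 60 < 110
No further overflows.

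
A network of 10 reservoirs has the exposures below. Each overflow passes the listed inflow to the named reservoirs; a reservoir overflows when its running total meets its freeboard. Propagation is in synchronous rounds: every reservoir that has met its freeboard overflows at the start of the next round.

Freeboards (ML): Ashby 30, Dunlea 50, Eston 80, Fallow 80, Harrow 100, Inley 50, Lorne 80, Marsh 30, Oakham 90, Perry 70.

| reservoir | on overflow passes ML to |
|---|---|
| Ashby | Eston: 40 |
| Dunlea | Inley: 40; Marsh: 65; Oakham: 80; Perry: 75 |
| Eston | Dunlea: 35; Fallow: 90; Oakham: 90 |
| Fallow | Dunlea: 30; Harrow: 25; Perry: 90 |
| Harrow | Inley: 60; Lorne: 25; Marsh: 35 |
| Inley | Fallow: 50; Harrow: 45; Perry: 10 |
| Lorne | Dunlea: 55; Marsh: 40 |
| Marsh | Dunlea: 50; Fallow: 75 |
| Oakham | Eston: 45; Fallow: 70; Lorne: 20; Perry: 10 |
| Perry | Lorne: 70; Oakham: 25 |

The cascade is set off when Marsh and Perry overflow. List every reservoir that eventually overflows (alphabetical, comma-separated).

Round 1 — Marsh, Perry overflow (initial).
  Dunlea: +50 → 50 ≥ 50
  Fallow: +75 → 75 < 80
  Lorne: +70 → 70 < 80
  Oakham: +25 → 25 < 90
Round 2 — Dunlea overflows.
  Inley: +40 → 40 < 50
  Oakham: +80 → 105 ≥ 90
Round 3 — Oakham overflows.
  Eston: +45 → 45 < 80
  Fallow: +70 → 145 ≥ 80
  Lorne: +20 → 90 ≥ 80
Round 4 — Fallow, Lorne overflow.
  Harrow: +25 → 25 < 100
No further overflows.

Dunlea, Fallow, Lorne, Marsh, Oakham, Perry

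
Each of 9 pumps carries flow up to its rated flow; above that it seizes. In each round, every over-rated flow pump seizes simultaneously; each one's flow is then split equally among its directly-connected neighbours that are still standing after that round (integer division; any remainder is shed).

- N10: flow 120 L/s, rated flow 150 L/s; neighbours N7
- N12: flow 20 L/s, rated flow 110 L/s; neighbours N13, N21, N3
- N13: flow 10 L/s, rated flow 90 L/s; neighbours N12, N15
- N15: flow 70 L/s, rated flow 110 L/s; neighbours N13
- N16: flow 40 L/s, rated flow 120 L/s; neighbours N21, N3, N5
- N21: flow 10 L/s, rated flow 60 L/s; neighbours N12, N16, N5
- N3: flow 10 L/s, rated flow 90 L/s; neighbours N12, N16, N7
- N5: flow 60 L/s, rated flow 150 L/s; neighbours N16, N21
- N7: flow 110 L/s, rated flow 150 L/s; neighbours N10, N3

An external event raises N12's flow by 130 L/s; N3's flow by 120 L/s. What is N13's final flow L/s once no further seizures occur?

85

Round 1 — N12 at 150 > 110; N3 at 130 > 90. N12, N3 seize.
  N12 sheds 150 L/s to N13, N21: 75 each.
    N13: 10+75 = 85 ≤ 90
    N21: 10+75 = 85 > 60
  N3 sheds 130 L/s to N16, N7: 65 each.
    N16: 40+65 = 105 ≤ 120
    N7: 110+65 = 175 > 150
Round 2 — N21, N7 seize.
  N21 sheds 85 L/s to N16, N5: 42 each (1 lost).
    N16: 105+42 = 147 > 120
    N5: 60+42 = 102 ≤ 150
  N7 sheds 175 L/s to N10: 175 each.
    N10: 120+175 = 295 > 150
Round 3 — N10, N16 seize.
  N10 sheds 295 L/s: no online neighbours, lost.
  N16 sheds 147 L/s to N5: 147 each.
    N5: 102+147 = 249 > 150
Round 4 — N5 seizes.
  N5 sheds 249 L/s: no online neighbours, lost.
No further seizures.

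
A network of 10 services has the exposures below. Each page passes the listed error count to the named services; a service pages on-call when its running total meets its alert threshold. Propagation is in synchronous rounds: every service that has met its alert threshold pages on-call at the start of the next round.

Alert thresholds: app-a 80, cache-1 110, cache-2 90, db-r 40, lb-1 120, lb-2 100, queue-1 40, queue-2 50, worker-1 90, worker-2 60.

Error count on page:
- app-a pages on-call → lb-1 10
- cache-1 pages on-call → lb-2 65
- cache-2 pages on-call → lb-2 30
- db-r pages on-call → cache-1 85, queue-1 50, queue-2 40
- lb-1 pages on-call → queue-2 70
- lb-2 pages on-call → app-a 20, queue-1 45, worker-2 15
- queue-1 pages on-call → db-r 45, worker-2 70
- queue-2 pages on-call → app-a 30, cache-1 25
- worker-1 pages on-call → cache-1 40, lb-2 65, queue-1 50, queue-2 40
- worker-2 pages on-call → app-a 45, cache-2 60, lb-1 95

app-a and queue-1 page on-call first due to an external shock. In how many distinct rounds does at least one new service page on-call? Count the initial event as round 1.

Round 1 — app-a, queue-1 page on-call (initial).
  db-r: +45 → 45 ≥ 40
  lb-1: +10 → 10 < 120
  worker-2: +70 → 70 ≥ 60
Round 2 — db-r, worker-2 page on-call.
  cache-1: +85 → 85 < 110
  cache-2: +60 → 60 < 90
  lb-1: +95 → 105 < 120
  queue-2: +40 → 40 < 50
No further pages.

2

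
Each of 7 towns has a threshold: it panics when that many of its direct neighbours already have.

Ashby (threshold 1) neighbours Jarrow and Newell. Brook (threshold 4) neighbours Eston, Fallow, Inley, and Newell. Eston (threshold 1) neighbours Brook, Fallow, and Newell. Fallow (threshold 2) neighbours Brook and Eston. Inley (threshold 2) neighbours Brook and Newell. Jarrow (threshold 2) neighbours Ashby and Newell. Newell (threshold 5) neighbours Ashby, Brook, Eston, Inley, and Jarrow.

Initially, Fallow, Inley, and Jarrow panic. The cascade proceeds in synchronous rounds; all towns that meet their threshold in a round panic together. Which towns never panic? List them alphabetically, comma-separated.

Brook, Newell

Round 1 — Fallow, Inley, Jarrow panic (initial).
Round 2 — checking thresholds:
  Ashby: 1 of 2 neighbours ≥ 1, panics.
  Brook: 2 of 4 neighbours < 4, below threshold.
  Eston: 1 of 3 neighbours ≥ 1, panics.
  Newell: 2 of 5 neighbours < 5, below threshold.
Round 3 — no new panics; cascade stops.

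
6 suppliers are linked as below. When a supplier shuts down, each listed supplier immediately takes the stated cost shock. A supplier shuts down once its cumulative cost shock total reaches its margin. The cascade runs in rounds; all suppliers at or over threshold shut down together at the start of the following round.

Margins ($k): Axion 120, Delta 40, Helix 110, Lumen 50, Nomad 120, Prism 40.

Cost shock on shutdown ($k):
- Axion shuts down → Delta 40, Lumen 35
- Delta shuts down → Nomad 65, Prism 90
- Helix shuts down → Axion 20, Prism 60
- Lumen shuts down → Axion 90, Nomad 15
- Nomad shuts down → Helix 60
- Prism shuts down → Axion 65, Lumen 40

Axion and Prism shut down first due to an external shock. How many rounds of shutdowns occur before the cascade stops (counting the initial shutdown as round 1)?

Round 1 — Axion, Prism shut down (initial).
  Delta: +40 → 40 ≥ 40
  Lumen: +35+40 → 75 ≥ 50
Round 2 — Delta, Lumen shut down.
  Nomad: +65+15 → 80 < 120
No further shutdowns.

2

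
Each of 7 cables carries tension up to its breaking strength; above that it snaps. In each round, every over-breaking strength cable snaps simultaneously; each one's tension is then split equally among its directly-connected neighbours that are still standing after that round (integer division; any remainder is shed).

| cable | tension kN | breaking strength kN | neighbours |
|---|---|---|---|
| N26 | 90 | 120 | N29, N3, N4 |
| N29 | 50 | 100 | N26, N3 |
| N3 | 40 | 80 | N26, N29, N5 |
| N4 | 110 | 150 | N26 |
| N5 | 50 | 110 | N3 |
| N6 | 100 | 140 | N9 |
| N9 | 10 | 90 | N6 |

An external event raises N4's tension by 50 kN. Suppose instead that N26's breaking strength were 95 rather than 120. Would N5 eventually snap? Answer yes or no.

With N26's breaking strength at 95:
Round 1 — N4 at 160 > 150. N4 snaps.
  N4 sheds 160 kN to N26: 160 each.
    N26: 90+160 = 250 > 95
Round 2 — N26 snaps.
  N26 sheds 250 kN to N29, N3: 125 each.
    N29: 50+125 = 175 > 100
    N3: 40+125 = 165 > 80
Round 3 — N29, N3 snap.
  N29 sheds 175 kN: no online neighbours, lost.
  N3 sheds 165 kN to N5: 165 each.
    N5: 50+165 = 215 > 110
Round 4 — N5 snaps.
  N5 sheds 215 kN: no online neighbours, lost.
No further breaks.

yes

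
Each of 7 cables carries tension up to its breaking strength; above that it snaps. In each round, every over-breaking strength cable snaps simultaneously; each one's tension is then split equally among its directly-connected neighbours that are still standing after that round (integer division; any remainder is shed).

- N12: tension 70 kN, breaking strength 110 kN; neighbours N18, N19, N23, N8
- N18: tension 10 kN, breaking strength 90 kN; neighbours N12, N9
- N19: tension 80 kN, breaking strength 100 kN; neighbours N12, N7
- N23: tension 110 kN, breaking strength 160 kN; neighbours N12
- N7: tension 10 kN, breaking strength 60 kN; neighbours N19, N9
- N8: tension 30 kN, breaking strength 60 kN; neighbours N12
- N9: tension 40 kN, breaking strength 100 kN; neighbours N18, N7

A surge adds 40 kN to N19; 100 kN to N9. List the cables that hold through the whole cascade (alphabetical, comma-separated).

N23

Round 1 — N19 at 120 > 100; N9 at 140 > 100. N19, N9 snap.
  N19 sheds 120 kN to N12, N7: 60 each.
    N12: 70+60 = 130 > 110
    N7: 10+60 = 70 > 60
  N9 sheds 140 kN to N18, N7: 70 each.
    N18: 10+70 = 80 ≤ 90
    N7: 70+70 = 140 > 60
Round 2 — N12, N7 snap.
  N12 sheds 130 kN to N18, N23, N8: 43 each (1 lost).
    N18: 80+43 = 123 > 90
    N23: 110+43 = 153 ≤ 160
    N8: 30+43 = 73 > 60
  N7 sheds 140 kN: no online neighbours, lost.
Round 3 — N18, N8 snap.
  N18 sheds 123 kN: no online neighbours, lost.
  N8 sheds 73 kN: no online neighbours, lost.
No further breaks.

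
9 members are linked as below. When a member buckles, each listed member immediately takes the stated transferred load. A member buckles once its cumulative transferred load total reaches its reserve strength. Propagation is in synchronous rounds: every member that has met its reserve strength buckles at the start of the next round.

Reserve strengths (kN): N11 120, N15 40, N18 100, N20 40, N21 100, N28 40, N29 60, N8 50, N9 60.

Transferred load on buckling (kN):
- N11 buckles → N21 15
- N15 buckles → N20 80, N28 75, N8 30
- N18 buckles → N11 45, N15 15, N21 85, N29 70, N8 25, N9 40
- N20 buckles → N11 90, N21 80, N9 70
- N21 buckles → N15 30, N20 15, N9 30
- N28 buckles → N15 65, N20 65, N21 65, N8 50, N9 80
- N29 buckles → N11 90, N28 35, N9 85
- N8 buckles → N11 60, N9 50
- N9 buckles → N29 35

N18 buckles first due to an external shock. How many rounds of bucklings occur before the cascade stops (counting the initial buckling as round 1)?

6

Round 1 — N18 buckles (initial).
  N11: +45 → 45 < 120
  N15: +15 → 15 < 40
  N21: +85 → 85 < 100
  N29: +70 → 70 ≥ 60
  N8: +25 → 25 < 50
  N9: +40 → 40 < 60
Round 2 — N29 buckles.
  N11: +90 → 135 ≥ 120
  N28: +35 → 35 < 40
  N9: +85 → 125 ≥ 60
Round 3 — N11, N9 buckle.
  N21: +15 → 100 ≥ 100
Round 4 — N21 buckles.
  N15: +30 → 45 ≥ 40
  N20: +15 → 15 < 40
Round 5 — N15 buckles.
  N20: +80 → 95 ≥ 40
  N28: +75 → 110 ≥ 40
  N8: +30 → 55 ≥ 50
Round 6 — N20, N28, N8 buckle.
No further bucklings.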